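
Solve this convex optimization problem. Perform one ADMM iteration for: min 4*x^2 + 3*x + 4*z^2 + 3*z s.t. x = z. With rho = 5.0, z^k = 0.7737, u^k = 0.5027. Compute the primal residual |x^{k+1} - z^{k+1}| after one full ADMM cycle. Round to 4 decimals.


ADMM iteration with rho = 5.0, z^k = 0.7737, u^k = 0.5027
Step 1: x-update.
Minimize 4*x^2 + 3*x + (5.0/2)*(x - 0.7737 + 0.5027)^2
FOC: (2*4 + 5.0)*x = -3 + 5.0*(0.7737 - 0.5027)
x^{k+1} = -0.1265
Step 2: z-update.
Minimize 4*z^2 + 3*z + (5.0/2)*(-0.1265 - z + 0.5027)^2
FOC: (2*4 + 5.0)*z = -3 + 5.0*(-0.1265 + 0.5027)
z^{k+1} = -0.0861
Step 3: u-update.
u^{k+1} = 0.5027 - 0.1265 + 0.0861 = 0.4623
Step 4: Primal residual = |-0.1265 + 0.0861| = 0.0404


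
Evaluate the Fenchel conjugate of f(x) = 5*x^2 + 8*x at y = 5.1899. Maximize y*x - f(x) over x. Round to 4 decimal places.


f*(y) = sup_x {y*x - a*x^2 - b*x} = sup_x {(y-b)*x - a*x^2}
FOC: (y - b) - 2a*x = 0 => x* = (y - b)/(2a)
x* = (5.1899 - 8)/(2*5) = -0.281
f*(5.1899) = (y-b)^2/(4a) = (5.1899 - 8)^2/(4*5)
= 7.8967/20 = 0.3948


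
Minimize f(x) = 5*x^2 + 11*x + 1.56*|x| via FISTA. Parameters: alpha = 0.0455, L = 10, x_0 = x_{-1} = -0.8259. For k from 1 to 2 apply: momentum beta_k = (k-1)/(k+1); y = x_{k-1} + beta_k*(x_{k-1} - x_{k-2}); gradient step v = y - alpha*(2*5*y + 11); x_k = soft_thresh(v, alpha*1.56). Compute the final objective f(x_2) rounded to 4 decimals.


FISTA on f(x) = 5*x^2 + 11*x + 1.56*|x|
L = 10, alpha = 0.0455
Iteration 1: beta = 0.0, y = -0.8259 + 0.0*(-0.8259 + 0.8259) = -0.8259
  grad(y) = 2.741, v = y - alpha*grad = -0.9506
  prox(v) = soft_thresh(-0.9506, 0.071) = -0.8796
Iteration 2: beta = 0.3333, y = -0.8796 + 0.3333*(-0.8796 + 0.8259) = -0.8975
  grad(y) = 2.0245, v = y - alpha*grad = -0.9897
  prox(v) = soft_thresh(-0.9897, 0.071) = -0.9187
f(x_2) = 5*(-0.9187)^2 + 11*(-0.9187) + 1.56*|-0.9187| = -4.4525


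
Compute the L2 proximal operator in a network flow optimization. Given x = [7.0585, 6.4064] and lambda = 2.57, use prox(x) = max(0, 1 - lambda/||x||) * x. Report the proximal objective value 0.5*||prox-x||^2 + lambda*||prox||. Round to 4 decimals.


Step 1: Compute ||x||.
||x|| = 9.5323
Step 2: Compute scaling factor.
scale = max(0, 1 - 2.57/9.5323) = 0.7304
Step 3: prox(x) = [5.1555, 4.6792]
||prox(x)|| = 6.9623
Step 4: Proximal objective.
0.5*||prox-x||^2 = 3.3025
lambda*||prox|| = 17.8931
Total = 21.1955


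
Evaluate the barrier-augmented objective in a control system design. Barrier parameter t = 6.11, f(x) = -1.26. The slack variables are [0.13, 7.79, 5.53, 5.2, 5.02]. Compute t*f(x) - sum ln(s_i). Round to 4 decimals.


Step 1: Compute log-barrier.
ln values: [-2.0402, 2.0528, 1.7102, 1.6487, 1.6134]
phi = -(-2.0402 + 2.0528 + 1.7102 + 1.6487 + 1.6134) = -4.9849
Step 2: Compute augmented objective.
t*f(x) = 6.11*-1.26 = -7.6986
Total = -7.6986 - 4.9849 = -12.6835


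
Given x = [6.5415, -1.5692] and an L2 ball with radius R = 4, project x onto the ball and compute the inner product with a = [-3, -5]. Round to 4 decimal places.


Step 1: Compute ||x|| (intermediates to 6 decimals).
||x|| = sqrt(6.5415^2 + (-1.5692)^2) = 6.72708
Step 2: Project.
Since ||x|| > R, scale = R/||x|| = 4/6.72708 = 0.594612, proj(x) = scale * x
proj(x) = [3.889654, -0.933065]
Step 3: Dot product.
a^T * proj(x) = -3*3.889654 - 5*(-0.933065) = -7.0036


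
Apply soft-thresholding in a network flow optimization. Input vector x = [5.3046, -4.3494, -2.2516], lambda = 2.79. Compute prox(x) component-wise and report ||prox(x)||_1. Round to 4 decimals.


Soft-thresholding with lambda = 2.79:
prox(5.3046) = sign(5.3046)*max(|5.3046| - 2.79, 0) = 2.5146
prox(-4.3494) = sign(-4.3494)*max(|-4.3494| - 2.79, 0) = -1.5594
prox(-2.2516) = sign(-2.2516)*max(|-2.2516| - 2.79, 0) = 0.0
prox(x) = [2.5146, -1.5594, 0.0]
||prox(x)||_1 = 2.5146 + 1.5594 + 0.0 = 4.074


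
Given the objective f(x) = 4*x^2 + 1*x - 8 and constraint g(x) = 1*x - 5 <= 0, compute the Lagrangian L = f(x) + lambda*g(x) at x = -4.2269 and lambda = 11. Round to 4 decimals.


Step 1: Evaluate f(x).
f(-4.2269) = 4*(-4.2269)^2 + 1*(-4.2269) - 8 = 59.2398
Step 2: Evaluate g(x).
g(-4.2269) = 1*-4.2269 - 5 = -9.2269
Step 3: Compute Lagrangian.
L = 59.2398 + 11*-9.2269 = -42.2561


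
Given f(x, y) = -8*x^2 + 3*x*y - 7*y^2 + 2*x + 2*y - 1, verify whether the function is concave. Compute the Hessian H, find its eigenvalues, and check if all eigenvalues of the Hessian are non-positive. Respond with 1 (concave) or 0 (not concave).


The Hessian of f(x,y) = -8*x^2 + 3*x*y - 7*y^2 + 2*x + 2*y - 1 is:
H = [[-16, 3], [3, -14]]
Trace = -16 - 14 = -30
Determinant = -16*-14 - (3)^2 = 215
Discriminant = (-30)^2 - 4*215 = 40.0
Eigenvalues: lambda_1 = -18.1623, lambda_2 = -11.8377
The function is concave.

1


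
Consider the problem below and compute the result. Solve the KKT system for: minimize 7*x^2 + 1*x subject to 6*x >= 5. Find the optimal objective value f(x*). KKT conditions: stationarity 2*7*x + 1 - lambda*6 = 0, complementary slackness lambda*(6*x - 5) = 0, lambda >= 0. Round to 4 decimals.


Step 1: Try lambda = 0 (constraint inactive).
x_unc = -1/(2*7) = -0.0714
Check: 6*-0.0714 = -0.4284 < 5 -- violated!
Step 2: Constraint must be active: 6*x = 5
x* = 5/6 = 0.8333 (rounded; the exact value 5/6 is used below)
lambda = (2*7*(5/6) + 1)/6 = 2.1111
Step 3: Compute optimal value.
f(x*) = 7*(5/6)^2 + 1*(5/6) = 5.6944


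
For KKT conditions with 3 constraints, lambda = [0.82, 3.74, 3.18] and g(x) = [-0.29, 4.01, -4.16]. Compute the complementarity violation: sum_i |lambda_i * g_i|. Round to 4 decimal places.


KKT complementary slackness check:
lambda_1 * g_1 = 0.82 * -0.29 = -0.2378
lambda_2 * g_2 = 3.74 * 4.01 = 14.9974
lambda_3 * g_3 = 3.18 * -4.16 = -13.2288
Total violation = 0.2378 + 14.9974 + 13.2288 = 28.464


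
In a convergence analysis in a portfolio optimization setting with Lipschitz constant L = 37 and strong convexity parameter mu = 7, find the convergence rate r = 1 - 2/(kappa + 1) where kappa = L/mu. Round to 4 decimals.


Step 1: Compute the condition number.
kappa = L/mu = 37/7 = 5.2857
Step 2: Compute the convergence rate.
r = 1 - 2/(kappa + 1) = 1 - 2*mu/(L + mu) = (L - mu)/(L + mu) = 30/44 = 0.6818


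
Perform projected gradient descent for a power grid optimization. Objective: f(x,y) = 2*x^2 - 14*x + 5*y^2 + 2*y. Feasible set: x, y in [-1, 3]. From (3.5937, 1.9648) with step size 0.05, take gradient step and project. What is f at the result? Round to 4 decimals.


Step 1: Compute gradient at (3.5937, 1.9648).
grad_x = 2*2*3.5937 - 14 = 0.3748
grad_y = 2*5*1.9648 + 2 = 21.648
Step 2: Gradient step.
x_raw = 3.5937 - 0.05*0.3748 = 3.575
y_raw = 1.9648 - 0.05*21.648 = 0.8824
Step 3: Project onto [-1, 3].
x_proj = clip(3.575) = 3.0
y_proj = clip(0.8824) = 0.8824
Step 4: Evaluate f.
f(3.0, 0.8824) = -18.3421


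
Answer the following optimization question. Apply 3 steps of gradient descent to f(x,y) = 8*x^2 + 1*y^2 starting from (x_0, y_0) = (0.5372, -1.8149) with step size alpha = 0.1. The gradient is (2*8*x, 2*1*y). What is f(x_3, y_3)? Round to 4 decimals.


Gradient descent on f(x,y) = 8*x^2 + 1*y^2.
Starting point: (0.5372, -1.8149), alpha = 0.1
Step 1: grad_x = 2*8*0.5372 = 8.5952, grad_y = 2*1*-1.8149 = -3.6298
  x_1 = 0.5372 - 0.1*8.5952 = -0.3223
  y_1 = -1.8149 - 0.1*-3.6298 = -1.4519
Step 2: grad_x = 2*8*-0.3223 = -5.1571, grad_y = 2*1*-1.4519 = -2.9038
  x_2 = -0.3223 - 0.1*-5.1571 = 0.1934
  y_2 = -1.4519 - 0.1*-2.9038 = -1.1615
Step 3: grad_x = 2*8*0.1934 = 3.0943, grad_y = 2*1*-1.1615 = -2.3231
  x_3 = 0.1934 - 0.1*3.0943 = -0.116
  y_3 = -1.1615 - 0.1*-2.3231 = -0.9292
f(-0.116, -0.9292) = 8*(-0.116)^2 + 1*(-0.9292)^2 = 0.9712


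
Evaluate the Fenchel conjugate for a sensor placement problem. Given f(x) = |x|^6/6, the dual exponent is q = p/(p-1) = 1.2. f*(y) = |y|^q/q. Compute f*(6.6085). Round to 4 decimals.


The conjugate exponent q satisfies 1/p + 1/q = 1.
p = 6, so q = 6/(6 - 1) = 1.2
|y|^q = 6.6085^1.2 = 9.641
f*(6.6085) = 9.641 / 1.2 = 8.0342


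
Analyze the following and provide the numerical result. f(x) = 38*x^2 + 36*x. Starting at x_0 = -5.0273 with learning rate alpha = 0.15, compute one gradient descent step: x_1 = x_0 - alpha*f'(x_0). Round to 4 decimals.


We compute the gradient at x_0 and apply the update.
f'(x) = 76*x + 36
f'(-5.0273) = 76*-5.0273 + 36 = -346.0748
x_1 = -5.0273 - 0.15*-346.0748 = 46.8839


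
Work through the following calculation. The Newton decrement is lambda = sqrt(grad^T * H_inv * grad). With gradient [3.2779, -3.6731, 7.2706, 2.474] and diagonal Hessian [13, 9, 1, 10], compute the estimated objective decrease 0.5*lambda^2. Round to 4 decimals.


Step 1: H is diagonal, so H^(-1) * g = [0.2521, -0.4081, 7.2706, 0.2474].
Step 2: g^T H^(-1) g = sum_i g_i^2 / H_ii
  = (3.2779)^2/13 + (-3.6731)^2/9 + (7.2706)^2/1 + (2.474)^2/10
  = 0.8265 + 1.4991 + 52.8616 + 0.6121 = 55.7993
Step 3: Objective decrease = 0.5 * g^T H^(-1) g = 27.8996


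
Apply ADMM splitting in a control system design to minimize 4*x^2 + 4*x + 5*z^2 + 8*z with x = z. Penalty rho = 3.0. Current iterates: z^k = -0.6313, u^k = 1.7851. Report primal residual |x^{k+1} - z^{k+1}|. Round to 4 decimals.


ADMM iteration with rho = 3.0, z^k = -0.6313, u^k = 1.7851
Step 1: x-update.
Minimize 4*x^2 + 4*x + (3.0/2)*(x + 0.6313 + 1.7851)^2
FOC: (2*4 + 3.0)*x = -4 + 3.0*(-0.6313 - 1.7851)
x^{k+1} = -1.0227
Step 2: z-update.
Minimize 5*z^2 + 8*z + (3.0/2)*(-1.0227 - z + 1.7851)^2
FOC: (2*5 + 3.0)*z = -8 + 3.0*(-1.0227 + 1.7851)
z^{k+1} = -0.4394
Step 3: u-update.
u^{k+1} = 1.7851 - 1.0227 + 0.4394 = 1.2019
Step 4: Primal residual = |-1.0227 + 0.4394| = 0.5832


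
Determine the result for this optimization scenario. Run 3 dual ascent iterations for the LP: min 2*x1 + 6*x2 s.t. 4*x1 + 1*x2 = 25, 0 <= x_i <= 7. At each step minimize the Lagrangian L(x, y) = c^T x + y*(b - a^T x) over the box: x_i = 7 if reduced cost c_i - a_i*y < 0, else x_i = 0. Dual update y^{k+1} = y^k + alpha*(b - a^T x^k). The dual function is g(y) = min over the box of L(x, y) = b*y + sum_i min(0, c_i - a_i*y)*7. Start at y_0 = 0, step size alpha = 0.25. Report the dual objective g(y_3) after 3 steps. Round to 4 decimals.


Dual ascent for LP: min 2*x1 + 6*x2, 4*x1 + 1*x2 = 25, 0 <= x_i <= 7
Step 1: y^k = 0.0, reduced costs: (2.0, 6.0)
  x^k = (0.0, 0.0), subgradient = b - a^T x = 25.0
  y^{k+1} = 0.0 + 0.25*25.0 = 6.25
Step 2: y^k = 6.25, reduced costs: (-23.0, -0.25)
  x^k = (7.0, 7.0), subgradient = b - a^T x = -10.0
  y^{k+1} = 6.25 + 0.25*-10.0 = 3.75
Step 3: y^k = 3.75, reduced costs: (-13.0, 2.25)
  x^k = (7.0, 0.0), subgradient = b - a^T x = -3.0
  y^{k+1} = 3.75 + 0.25*-3.0 = 3.0
Dual objective at y_3 = 3.0: reduced costs (-10.0, 3.0), box minimizer x = (7.0, 0.0)
g(y_3) = b*y + (c1 - a1*y)*x1 + (c2 - a2*y)*x2 = 25*3.0 + (-10.0)*7.0 + 3.0*0.0 = 75.0 - 70.0 + 0.0 = 5.0


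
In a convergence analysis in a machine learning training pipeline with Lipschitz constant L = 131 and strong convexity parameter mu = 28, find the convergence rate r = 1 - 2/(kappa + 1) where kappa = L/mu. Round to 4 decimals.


Step 1: Compute the condition number.
kappa = L/mu = 131/28 = 4.6786
Step 2: Compute the convergence rate.
r = 1 - 2/(kappa + 1) = 1 - 2*mu/(L + mu) = (L - mu)/(L + mu) = 103/159 = 0.6478


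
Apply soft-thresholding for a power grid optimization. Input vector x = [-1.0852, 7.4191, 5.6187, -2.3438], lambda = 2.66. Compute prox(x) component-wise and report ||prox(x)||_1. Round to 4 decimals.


Soft-thresholding with lambda = 2.66:
prox(-1.0852) = sign(-1.0852)*max(|-1.0852| - 2.66, 0) = 0.0
prox(7.4191) = sign(7.4191)*max(|7.4191| - 2.66, 0) = 4.7591
prox(5.6187) = sign(5.6187)*max(|5.6187| - 2.66, 0) = 2.9587
prox(-2.3438) = sign(-2.3438)*max(|-2.3438| - 2.66, 0) = 0.0
prox(x) = [0.0, 4.7591, 2.9587, 0.0]
||prox(x)||_1 = 0.0 + 4.7591 + 2.9587 + 0.0 = 7.7178


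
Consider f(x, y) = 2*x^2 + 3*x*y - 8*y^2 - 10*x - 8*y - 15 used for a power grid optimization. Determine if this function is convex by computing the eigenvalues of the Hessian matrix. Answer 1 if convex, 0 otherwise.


The Hessian of f(x,y) = 2*x^2 + 3*x*y - 8*y^2 - 10*x - 8*y - 15 is:
H = [[4, 3], [3, -16]]
Trace = 4 - 16 = -12
Determinant = 4*-16 - (3)^2 = -73
Discriminant = (-12)^2 - 4*-73 = 436.0
Eigenvalues: lambda_1 = -16.4403, lambda_2 = 4.4403
The function is not convex.

0


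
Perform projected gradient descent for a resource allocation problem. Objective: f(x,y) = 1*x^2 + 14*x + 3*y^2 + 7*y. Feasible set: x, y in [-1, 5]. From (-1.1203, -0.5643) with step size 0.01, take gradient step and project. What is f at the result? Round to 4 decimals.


Step 1: Compute gradient at (-1.1203, -0.5643).
grad_x = 2*1*-1.1203 + 14 = 11.7594
grad_y = 2*3*-0.5643 + 7 = 3.6142
Step 2: Gradient step.
x_raw = -1.1203 - 0.01*11.7594 = -1.2379
y_raw = -0.5643 - 0.01*3.6142 = -0.6004
Step 3: Project onto [-1, 5].
x_proj = clip(-1.2379) = -1.0
y_proj = clip(-0.6004) = -0.6004
Step 4: Evaluate f.
f(-1.0, -0.6004) = -16.1215


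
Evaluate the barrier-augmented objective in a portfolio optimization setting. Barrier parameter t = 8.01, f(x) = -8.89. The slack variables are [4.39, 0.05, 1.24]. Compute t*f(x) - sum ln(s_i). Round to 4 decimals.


Step 1: Compute log-barrier.
ln values: [1.4793, -2.9957, 0.2151]
phi = -(1.4793 - 2.9957 + 0.2151) = 1.3013
Step 2: Compute augmented objective.
t*f(x) = 8.01*-8.89 = -71.2089
Total = -71.2089 + 1.3013 = -69.9076


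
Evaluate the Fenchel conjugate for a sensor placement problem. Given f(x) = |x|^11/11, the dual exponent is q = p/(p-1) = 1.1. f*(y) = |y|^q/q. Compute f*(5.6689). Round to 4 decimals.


The conjugate exponent q satisfies 1/p + 1/q = 1.
p = 11, so q = 11/(11 - 1) = 1.1
|y|^q = 5.6689^1.1 = 6.7429
f*(5.6689) = 6.7429 / 1.1 = 6.1299


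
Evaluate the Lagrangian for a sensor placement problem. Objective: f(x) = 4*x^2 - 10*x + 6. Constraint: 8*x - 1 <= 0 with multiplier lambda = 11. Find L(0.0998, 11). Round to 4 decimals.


Step 1: Evaluate f(x).
f(0.0998) = 4*0.0998^2 - 10*0.0998 + 6 = 5.0418
Step 2: Evaluate g(x).
g(0.0998) = 8*0.0998 - 1 = -0.2016
Step 3: Compute Lagrangian.
L = 5.0418 + 11*-0.2016 = 2.8242


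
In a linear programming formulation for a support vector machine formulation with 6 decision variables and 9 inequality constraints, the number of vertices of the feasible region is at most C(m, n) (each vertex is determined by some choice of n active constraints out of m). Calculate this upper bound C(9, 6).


Each vertex corresponds to some choice of n active constraints out of m, so the number of vertices is at most C(m, n) = m! / (n!(m-n)!).
m = 9, n = 6
Numerator: 9 * 8 * 7 * 6 * 5 * 4
Denominator: 6! = 720
C(9, 6) = 84


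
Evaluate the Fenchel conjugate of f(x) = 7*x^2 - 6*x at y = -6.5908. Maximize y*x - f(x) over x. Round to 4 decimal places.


f*(y) = sup_x {y*x - a*x^2 - b*x} = sup_x {(y-b)*x - a*x^2}
FOC: (y - b) - 2a*x = 0 => x* = (y - b)/(2a)
x* = (-6.5908 + 6)/(2*7) = -0.0422
f*(-6.5908) = (y-b)^2/(4a) = (-6.5908 + 6)^2/(4*7)
= 0.349/28 = 0.0125


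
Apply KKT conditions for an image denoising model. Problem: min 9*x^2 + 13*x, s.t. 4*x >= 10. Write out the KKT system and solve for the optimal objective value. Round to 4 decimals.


Step 1: Try lambda = 0 (constraint inactive).
x_unc = -13/(2*9) = -0.7222
Check: 4*-0.7222 = -2.8888 < 10 -- violated!
Step 2: Constraint must be active: 4*x = 10
x* = 10/4 = 2.5
lambda = (2*9*2.5 + 13)/4 = 14.5
Step 3: Compute optimal value.
f(x*) = 9*2.5^2 + 13*2.5 = 88.75


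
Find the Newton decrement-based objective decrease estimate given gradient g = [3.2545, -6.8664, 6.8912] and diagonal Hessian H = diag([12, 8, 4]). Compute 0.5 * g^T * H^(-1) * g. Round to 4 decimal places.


Step 1: H is diagonal, so H^(-1) * g = [0.2712, -0.8583, 1.7228].
Step 2: g^T H^(-1) g = sum_i g_i^2 / H_ii
  = (3.2545)^2/12 + (-6.8664)^2/8 + (6.8912)^2/4
  = 0.8826 + 5.8934 + 11.8722 = 18.6482
Step 3: Objective decrease = 0.5 * g^T H^(-1) g = 9.3241


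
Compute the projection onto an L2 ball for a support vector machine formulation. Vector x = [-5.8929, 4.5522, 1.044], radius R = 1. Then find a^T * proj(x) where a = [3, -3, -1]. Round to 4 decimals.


Step 1: Compute ||x|| (intermediates to 6 decimals).
||x|| = sqrt((-5.8929)^2 + 4.5522^2 + 1.044^2) = 7.519224
Step 2: Project.
Since ||x|| > R, scale = R/||x|| = 1/7.519224 = 0.132992, proj(x) = scale * x
proj(x) = [-0.783709, 0.605406, 0.138844]
Step 3: Dot product.
a^T * proj(x) = 3*(-0.783709) - 3*0.605406 - 1*0.138844 = -4.3062


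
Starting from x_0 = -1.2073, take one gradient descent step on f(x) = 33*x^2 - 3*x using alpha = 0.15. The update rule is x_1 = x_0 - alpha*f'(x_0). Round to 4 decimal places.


We compute the gradient at x_0 and apply the update.
f'(x) = 66*x - 3
f'(-1.2073) = 66*-1.2073 - 3 = -82.6818
x_1 = -1.2073 - 0.15*-82.6818 = 11.195


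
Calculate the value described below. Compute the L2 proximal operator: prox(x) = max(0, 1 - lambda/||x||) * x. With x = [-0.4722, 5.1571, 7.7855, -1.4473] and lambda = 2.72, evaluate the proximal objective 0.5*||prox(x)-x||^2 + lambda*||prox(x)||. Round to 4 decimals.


Step 1: Compute ||x||.
||x|| = 9.4619
Step 2: Compute scaling factor.
scale = max(0, 1 - 2.72/9.4619) = 0.7125
Step 3: prox(x) = [-0.3365, 3.6746, 5.5474, -1.0312]
||prox(x)|| = 6.7419
Step 4: Proximal objective.
0.5*||prox-x||^2 = 3.6992
lambda*||prox|| = 18.338
Total = 22.0371


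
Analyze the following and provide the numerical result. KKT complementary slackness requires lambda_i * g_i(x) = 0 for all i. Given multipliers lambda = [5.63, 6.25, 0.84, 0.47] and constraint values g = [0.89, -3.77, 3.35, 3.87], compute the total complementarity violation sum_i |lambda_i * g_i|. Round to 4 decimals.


KKT complementary slackness check:
lambda_1 * g_1 = 5.63 * 0.89 = 5.0107
lambda_2 * g_2 = 6.25 * -3.77 = -23.5625
lambda_3 * g_3 = 0.84 * 3.35 = 2.814
lambda_4 * g_4 = 0.47 * 3.87 = 1.8189
Total violation = 5.0107 + 23.5625 + 2.814 + 1.8189 = 33.2061


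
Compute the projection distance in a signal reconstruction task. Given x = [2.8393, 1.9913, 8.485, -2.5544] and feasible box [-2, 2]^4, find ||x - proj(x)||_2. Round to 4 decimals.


Project each component onto [-2, 2].
clip(2.8393) = 2.0, clip(1.9913) = 1.9913, clip(8.485) = 2.0, clip(-2.5544) = -2.0
Projection = [2.0, 1.9913, 2.0, -2.0]
Squared diffs: [0.7044, 0.0, 42.0552, 0.3074]
Distance = sqrt(43.067) = 6.5625


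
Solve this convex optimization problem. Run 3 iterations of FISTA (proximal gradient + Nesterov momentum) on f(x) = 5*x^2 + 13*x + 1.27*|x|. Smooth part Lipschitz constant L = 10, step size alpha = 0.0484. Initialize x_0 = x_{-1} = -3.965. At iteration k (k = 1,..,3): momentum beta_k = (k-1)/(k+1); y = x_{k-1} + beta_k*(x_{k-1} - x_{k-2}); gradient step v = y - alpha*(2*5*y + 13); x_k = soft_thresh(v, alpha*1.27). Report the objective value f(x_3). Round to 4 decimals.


FISTA on f(x) = 5*x^2 + 13*x + 1.27*|x|
L = 10, alpha = 0.0484
Iteration 1: beta = 0.0, y = -3.965 + 0.0*(-3.965 + 3.965) = -3.965
  grad(y) = -26.65, v = y - alpha*grad = -2.6751
  prox(v) = soft_thresh(-2.6751, 0.0615) = -2.6137
Iteration 2: beta = 0.3333, y = -2.6137 + 0.3333*(-2.6137 + 3.965) = -2.1632
  grad(y) = -8.6323, v = y - alpha*grad = -1.7454
  prox(v) = soft_thresh(-1.7454, 0.0615) = -1.684
Iteration 3: beta = 0.5, y = -1.684 + 0.5*(-1.684 + 2.6137) = -1.2191
  grad(y) = 0.809, v = y - alpha*grad = -1.2583
  prox(v) = soft_thresh(-1.2583, 0.0615) = -1.1968
f(x_3) = 5*(-1.1968)^2 + 13*(-1.1968) + 1.27*|-1.1968| = -6.8768


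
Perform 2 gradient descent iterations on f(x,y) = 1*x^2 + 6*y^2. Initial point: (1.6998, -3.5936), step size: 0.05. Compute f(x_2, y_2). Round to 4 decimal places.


Gradient descent on f(x,y) = 1*x^2 + 6*y^2.
Starting point: (1.6998, -3.5936), alpha = 0.05
Step 1: grad_x = 2*1*1.6998 = 3.3996, grad_y = 2*6*-3.5936 = -43.1232
  x_1 = 1.6998 - 0.05*3.3996 = 1.5298
  y_1 = -3.5936 - 0.05*-43.1232 = -1.4374
Step 2: grad_x = 2*1*1.5298 = 3.0596, grad_y = 2*6*-1.4374 = -17.2493
  x_2 = 1.5298 - 0.05*3.0596 = 1.3768
  y_2 = -1.4374 - 0.05*-17.2493 = -0.575
f(1.3768, -0.575) = 1*1.3768^2 + 6*(-0.575)^2 = 3.8793


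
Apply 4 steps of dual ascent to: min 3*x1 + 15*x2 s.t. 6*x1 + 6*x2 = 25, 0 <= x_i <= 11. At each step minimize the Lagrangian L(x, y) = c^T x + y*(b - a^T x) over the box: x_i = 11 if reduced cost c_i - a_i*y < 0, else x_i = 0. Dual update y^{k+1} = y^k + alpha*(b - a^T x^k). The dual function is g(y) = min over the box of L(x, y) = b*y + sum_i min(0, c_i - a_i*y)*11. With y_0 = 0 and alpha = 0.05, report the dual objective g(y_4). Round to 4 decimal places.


Dual ascent for LP: min 3*x1 + 15*x2, 6*x1 + 6*x2 = 25, 0 <= x_i <= 11
Step 1: y^k = 0.0, reduced costs: (3.0, 15.0)
  x^k = (0.0, 0.0), subgradient = b - a^T x = 25.0
  y^{k+1} = 0.0 + 0.05*25.0 = 1.25
Step 2: y^k = 1.25, reduced costs: (-4.5, 7.5)
  x^k = (11.0, 0.0), subgradient = b - a^T x = -41.0
  y^{k+1} = 1.25 + 0.05*-41.0 = -0.8
Step 3: y^k = -0.8, reduced costs: (7.8, 19.8)
  x^k = (0.0, 0.0), subgradient = b - a^T x = 25.0
  y^{k+1} = -0.8 + 0.05*25.0 = 0.45
Step 4: y^k = 0.45, reduced costs: (0.3, 12.3)
  x^k = (0.0, 0.0), subgradient = b - a^T x = 25.0
  y^{k+1} = 0.45 + 0.05*25.0 = 1.7
Dual objective at y_4 = 1.7: reduced costs (-7.2, 4.8), box minimizer x = (11.0, 0.0)
g(y_4) = b*y + (c1 - a1*y)*x1 + (c2 - a2*y)*x2 = 25*1.7 + (-7.2)*11.0 + 4.8*0.0 = 42.5 - 79.2 + 0.0 = -36.7


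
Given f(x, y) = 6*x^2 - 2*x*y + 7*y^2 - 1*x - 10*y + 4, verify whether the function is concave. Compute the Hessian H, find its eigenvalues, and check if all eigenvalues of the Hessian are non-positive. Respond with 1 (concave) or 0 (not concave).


The Hessian of f(x,y) = 6*x^2 - 2*x*y + 7*y^2 - 1*x - 10*y + 4 is:
H = [[12, -2], [-2, 14]]
Trace = 12 + 14 = 26
Determinant = 12*14 - (-2)^2 = 164
Discriminant = (26)^2 - 4*164 = 20.0
Eigenvalues: lambda_1 = 10.7639, lambda_2 = 15.2361
The function is not concave.

0


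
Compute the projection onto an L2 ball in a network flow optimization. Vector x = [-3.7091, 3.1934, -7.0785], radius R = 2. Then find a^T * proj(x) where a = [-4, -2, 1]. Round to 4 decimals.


Step 1: Compute ||x|| (intermediates to 6 decimals).
||x|| = sqrt((-3.7091)^2 + 3.1934^2 + (-7.0785)^2) = 8.605835
Step 2: Project.
Since ||x|| > R, scale = R/||x|| = 2/8.605835 = 0.2324, proj(x) = scale * x
proj(x) = [-0.861995, 0.742146, -1.645043]
Step 3: Dot product.
a^T * proj(x) = -4*(-0.861995) - 2*0.742146 + 1*(-1.645043) = 0.3186


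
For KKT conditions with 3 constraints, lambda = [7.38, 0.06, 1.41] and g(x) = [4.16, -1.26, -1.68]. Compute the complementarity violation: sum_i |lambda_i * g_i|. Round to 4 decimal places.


KKT complementary slackness check:
lambda_1 * g_1 = 7.38 * 4.16 = 30.7008
lambda_2 * g_2 = 0.06 * -1.26 = -0.0756
lambda_3 * g_3 = 1.41 * -1.68 = -2.3688
Total violation = 30.7008 + 0.0756 + 2.3688 = 33.1452


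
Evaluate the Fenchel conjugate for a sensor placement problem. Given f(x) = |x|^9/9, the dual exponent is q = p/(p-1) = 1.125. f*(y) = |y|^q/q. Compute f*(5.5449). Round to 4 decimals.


The conjugate exponent q satisfies 1/p + 1/q = 1.
p = 9, so q = 9/(9 - 1) = 1.125
|y|^q = 5.5449^1.125 = 6.8688
f*(5.5449) = 6.8688 / 1.125 = 6.1056


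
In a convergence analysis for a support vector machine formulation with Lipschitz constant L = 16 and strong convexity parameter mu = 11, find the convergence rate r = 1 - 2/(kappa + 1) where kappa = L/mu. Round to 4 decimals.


Step 1: Compute the condition number.
kappa = L/mu = 16/11 = 1.4545
Step 2: Compute the convergence rate.
r = 1 - 2/(kappa + 1) = 1 - 2*mu/(L + mu) = (L - mu)/(L + mu) = 5/27 = 0.1852


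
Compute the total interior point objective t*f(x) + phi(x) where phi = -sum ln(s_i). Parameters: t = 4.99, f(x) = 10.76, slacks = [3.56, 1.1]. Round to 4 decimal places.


Step 1: Compute log-barrier.
ln values: [1.2698, 0.0953]
phi = -(1.2698 + 0.0953) = -1.3651
Step 2: Compute augmented objective.
t*f(x) = 4.99*10.76 = 53.6924
Total = 53.6924 - 1.3651 = 52.3273


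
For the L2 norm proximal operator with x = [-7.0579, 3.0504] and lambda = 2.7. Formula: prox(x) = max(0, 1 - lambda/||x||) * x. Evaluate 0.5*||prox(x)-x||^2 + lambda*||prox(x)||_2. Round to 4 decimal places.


Step 1: Compute ||x||.
||x|| = 7.6889
Step 2: Compute scaling factor.
scale = max(0, 1 - 2.7/7.6889) = 0.6488
Step 3: prox(x) = [-4.5795, 1.9792]
||prox(x)|| = 4.9889
Step 4: Proximal objective.
0.5*||prox-x||^2 = 3.645
lambda*||prox|| = 13.47
Total = 17.115


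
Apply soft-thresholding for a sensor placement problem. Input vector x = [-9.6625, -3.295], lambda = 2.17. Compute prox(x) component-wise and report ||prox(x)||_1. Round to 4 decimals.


Soft-thresholding with lambda = 2.17:
prox(-9.6625) = sign(-9.6625)*max(|-9.6625| - 2.17, 0) = -7.4925
prox(-3.295) = sign(-3.295)*max(|-3.295| - 2.17, 0) = -1.125
prox(x) = [-7.4925, -1.125]
||prox(x)||_1 = 7.4925 + 1.125 = 8.6175


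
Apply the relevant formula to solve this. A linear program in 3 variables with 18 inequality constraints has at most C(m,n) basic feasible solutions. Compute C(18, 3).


Each vertex corresponds to some choice of n active constraints out of m, so the number of vertices is at most C(m, n) = m! / (n!(m-n)!).
m = 18, n = 3
Numerator: 18 * 17 * 16
Denominator: 3! = 6
C(18, 3) = 816


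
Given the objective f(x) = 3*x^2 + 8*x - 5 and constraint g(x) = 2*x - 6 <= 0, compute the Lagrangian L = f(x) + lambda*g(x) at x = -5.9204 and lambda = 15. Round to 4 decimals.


Step 1: Evaluate f(x).
f(-5.9204) = 3*(-5.9204)^2 + 8*(-5.9204) - 5 = 52.7902
Step 2: Evaluate g(x).
g(-5.9204) = 2*-5.9204 - 6 = -17.8408
Step 3: Compute Lagrangian.
L = 52.7902 + 15*-17.8408 = -214.8218


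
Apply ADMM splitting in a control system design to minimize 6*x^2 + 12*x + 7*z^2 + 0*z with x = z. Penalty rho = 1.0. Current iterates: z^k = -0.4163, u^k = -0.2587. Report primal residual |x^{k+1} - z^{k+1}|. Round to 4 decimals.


ADMM iteration with rho = 1.0, z^k = -0.4163, u^k = -0.2587
Step 1: x-update.
Minimize 6*x^2 + 12*x + (1.0/2)*(x + 0.4163 - 0.2587)^2
FOC: (2*6 + 1.0)*x = -12 + 1.0*(-0.4163 + 0.2587)
x^{k+1} = -0.9352
Step 2: z-update.
Minimize 7*z^2 + 0*z + (1.0/2)*(-0.9352 - z - 0.2587)^2
FOC: (2*7 + 1.0)*z = 0 + 1.0*(-0.9352 - 0.2587)
z^{k+1} = -0.0796
Step 3: u-update.
u^{k+1} = -0.2587 - 0.9352 + 0.0796 = -1.1143
Step 4: Primal residual = |-0.9352 + 0.0796| = 0.8556


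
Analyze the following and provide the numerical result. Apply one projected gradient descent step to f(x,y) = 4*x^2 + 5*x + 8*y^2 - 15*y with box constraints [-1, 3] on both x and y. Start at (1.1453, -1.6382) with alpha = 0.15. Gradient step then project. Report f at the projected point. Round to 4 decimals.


Step 1: Compute gradient at (1.1453, -1.6382).
grad_x = 2*4*1.1453 + 5 = 14.1624
grad_y = 2*8*-1.6382 - 15 = -41.2112
Step 2: Gradient step.
x_raw = 1.1453 - 0.15*14.1624 = -0.9791
y_raw = -1.6382 - 0.15*-41.2112 = 4.5435
Step 3: Project onto [-1, 3].
x_proj = clip(-0.9791) = -0.9791
y_proj = clip(4.5435) = 3.0
Step 4: Evaluate f.
f(-0.9791, 3.0) = 25.9389


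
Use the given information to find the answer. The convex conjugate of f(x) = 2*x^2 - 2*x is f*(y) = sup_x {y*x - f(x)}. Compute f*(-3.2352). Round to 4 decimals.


f*(y) = sup_x {y*x - a*x^2 - b*x} = sup_x {(y-b)*x - a*x^2}
FOC: (y - b) - 2a*x = 0 => x* = (y - b)/(2a)
x* = (-3.2352 + 2)/(2*2) = -0.3088
f*(-3.2352) = (y-b)^2/(4a) = (-3.2352 + 2)^2/(4*2)
= 1.5257/8 = 0.1907


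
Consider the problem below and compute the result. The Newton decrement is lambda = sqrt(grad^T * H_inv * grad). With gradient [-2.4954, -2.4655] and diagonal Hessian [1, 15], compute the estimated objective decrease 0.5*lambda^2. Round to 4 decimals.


Step 1: H is diagonal, so H^(-1) * g = [-2.4954, -0.1644].
Step 2: g^T H^(-1) g = sum_i g_i^2 / H_ii
  = (-2.4954)^2/1 + (-2.4655)^2/15
  = 6.227 + 0.4052 = 6.6323
Step 3: Objective decrease = 0.5 * g^T H^(-1) g = 3.3161


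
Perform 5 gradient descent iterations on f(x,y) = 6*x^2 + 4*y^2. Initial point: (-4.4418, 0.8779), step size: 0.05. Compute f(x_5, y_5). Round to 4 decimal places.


Gradient descent on f(x,y) = 6*x^2 + 4*y^2.
Starting point: (-4.4418, 0.8779), alpha = 0.05
Step 1: grad_x = 2*6*-4.4418 = -53.3016, grad_y = 2*4*0.8779 = 7.0232
  x_1 = -4.4418 - 0.05*-53.3016 = -1.7767
  y_1 = 0.8779 - 0.05*7.0232 = 0.5267
Step 2: grad_x = 2*6*-1.7767 = -21.3206, grad_y = 2*4*0.5267 = 4.2139
  x_2 = -1.7767 - 0.05*-21.3206 = -0.7107
  y_2 = 0.5267 - 0.05*4.2139 = 0.316
Step 3: grad_x = 2*6*-0.7107 = -8.5283, grad_y = 2*4*0.316 = 2.5284
  x_3 = -0.7107 - 0.05*-8.5283 = -0.2843
  y_3 = 0.316 - 0.05*2.5284 = 0.1896
Step 4: grad_x = 2*6*-0.2843 = -3.4113, grad_y = 2*4*0.1896 = 1.517
  x_4 = -0.2843 - 0.05*-3.4113 = -0.1137
  y_4 = 0.1896 - 0.05*1.517 = 0.1138
Step 5: grad_x = 2*6*-0.1137 = -1.3645, grad_y = 2*4*0.1138 = 0.9102
  x_5 = -0.1137 - 0.05*-1.3645 = -0.0455
  y_5 = 0.1138 - 0.05*0.9102 = 0.0683
f(-0.0455, 0.0683) = 6*(-0.0455)^2 + 4*0.0683^2 = 0.0311


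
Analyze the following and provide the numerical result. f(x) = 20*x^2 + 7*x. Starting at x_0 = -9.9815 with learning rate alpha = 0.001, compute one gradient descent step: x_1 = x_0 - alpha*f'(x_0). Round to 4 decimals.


We compute the gradient at x_0 and apply the update.
f'(x) = 40*x + 7
f'(-9.9815) = 40*-9.9815 + 7 = -392.26
x_1 = -9.9815 - 0.001*-392.26 = -9.5892


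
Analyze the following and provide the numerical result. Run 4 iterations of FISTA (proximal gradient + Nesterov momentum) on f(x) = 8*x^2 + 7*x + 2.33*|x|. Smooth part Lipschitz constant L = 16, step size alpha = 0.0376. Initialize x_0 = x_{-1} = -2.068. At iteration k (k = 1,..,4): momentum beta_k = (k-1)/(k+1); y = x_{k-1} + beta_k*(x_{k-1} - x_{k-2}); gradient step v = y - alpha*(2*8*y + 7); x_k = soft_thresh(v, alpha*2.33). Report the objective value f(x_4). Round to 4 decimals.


FISTA on f(x) = 8*x^2 + 7*x + 2.33*|x|
L = 16, alpha = 0.0376
Iteration 1: beta = 0.0, y = -2.068 + 0.0*(-2.068 + 2.068) = -2.068
  grad(y) = -26.088, v = y - alpha*grad = -1.0871
  prox(v) = soft_thresh(-1.0871, 0.0876) = -0.9995
Iteration 2: beta = 0.3333, y = -0.9995 + 0.3333*(-0.9995 + 2.068) = -0.6433
  grad(y) = -3.293, v = y - alpha*grad = -0.5195
  prox(v) = soft_thresh(-0.5195, 0.0876) = -0.4319
Iteration 3: beta = 0.5, y = -0.4319 + 0.5*(-0.4319 + 0.9995) = -0.1481
  grad(y) = 4.6306, v = y - alpha*grad = -0.3222
  prox(v) = soft_thresh(-0.3222, 0.0876) = -0.2346
Iteration 4: beta = 0.6, y = -0.2346 + 0.6*(-0.2346 + 0.4319) = -0.1162
  grad(y) = 5.1406, v = y - alpha*grad = -0.3095
  prox(v) = soft_thresh(-0.3095, 0.0876) = -0.2219
f(x_4) = 8*(-0.2219)^2 + 7*(-0.2219) + 2.33*|-0.2219| = -0.6423


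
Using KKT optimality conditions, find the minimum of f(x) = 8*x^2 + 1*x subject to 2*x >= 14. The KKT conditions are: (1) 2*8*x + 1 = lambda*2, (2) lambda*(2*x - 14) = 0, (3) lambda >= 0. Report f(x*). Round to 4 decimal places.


Step 1: Try lambda = 0 (constraint inactive).
x_unc = -1/(2*8) = -0.0625
Check: 2*-0.0625 = -0.125 < 14 -- violated!
Step 2: Constraint must be active: 2*x = 14
x* = 14/2 = 7.0
lambda = (2*8*7.0 + 1)/2 = 56.5
Step 3: Compute optimal value.
f(x*) = 8*7.0^2 + 1*7.0 = 399.0


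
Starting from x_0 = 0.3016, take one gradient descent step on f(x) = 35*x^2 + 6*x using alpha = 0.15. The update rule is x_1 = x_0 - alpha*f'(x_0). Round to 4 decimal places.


We compute the gradient at x_0 and apply the update.
f'(x) = 70*x + 6
f'(0.3016) = 70*0.3016 + 6 = 27.112
x_1 = 0.3016 - 0.15*27.112 = -3.7652


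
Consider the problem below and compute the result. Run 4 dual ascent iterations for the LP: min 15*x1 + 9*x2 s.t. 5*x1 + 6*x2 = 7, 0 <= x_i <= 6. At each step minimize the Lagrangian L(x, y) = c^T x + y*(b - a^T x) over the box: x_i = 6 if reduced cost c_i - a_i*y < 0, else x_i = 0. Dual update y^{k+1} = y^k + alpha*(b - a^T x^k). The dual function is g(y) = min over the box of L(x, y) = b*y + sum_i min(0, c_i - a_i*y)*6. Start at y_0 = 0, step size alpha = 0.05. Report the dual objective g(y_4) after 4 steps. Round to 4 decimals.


Dual ascent for LP: min 15*x1 + 9*x2, 5*x1 + 6*x2 = 7, 0 <= x_i <= 6
Step 1: y^k = 0.0, reduced costs: (15.0, 9.0)
  x^k = (0.0, 0.0), subgradient = b - a^T x = 7.0
  y^{k+1} = 0.0 + 0.05*7.0 = 0.35
Step 2: y^k = 0.35, reduced costs: (13.25, 6.9)
  x^k = (0.0, 0.0), subgradient = b - a^T x = 7.0
  y^{k+1} = 0.35 + 0.05*7.0 = 0.7
Step 3: y^k = 0.7, reduced costs: (11.5, 4.8)
  x^k = (0.0, 0.0), subgradient = b - a^T x = 7.0
  y^{k+1} = 0.7 + 0.05*7.0 = 1.05
Step 4: y^k = 1.05, reduced costs: (9.75, 2.7)
  x^k = (0.0, 0.0), subgradient = b - a^T x = 7.0
  y^{k+1} = 1.05 + 0.05*7.0 = 1.4
Dual objective at y_4 = 1.4: reduced costs (8.0, 0.6), box minimizer x = (0.0, 0.0)
g(y_4) = b*y + (c1 - a1*y)*x1 + (c2 - a2*y)*x2 = 7*1.4 + 8.0*0.0 + 0.6*0.0 = 9.8 + 0.0 + 0.0 = 9.8


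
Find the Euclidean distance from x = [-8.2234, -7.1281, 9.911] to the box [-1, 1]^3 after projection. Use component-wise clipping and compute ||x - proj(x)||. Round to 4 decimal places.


Project each component onto [-1, 1].
clip(-8.2234) = -1.0, clip(-7.1281) = -1.0, clip(9.911) = 1.0
Projection = [-1.0, -1.0, 1.0]
Squared diffs: [52.1775, 37.5536, 79.4059]
Distance = sqrt(169.137) = 13.0053


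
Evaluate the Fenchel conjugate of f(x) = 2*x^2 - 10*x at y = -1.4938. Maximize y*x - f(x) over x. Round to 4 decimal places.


f*(y) = sup_x {y*x - a*x^2 - b*x} = sup_x {(y-b)*x - a*x^2}
FOC: (y - b) - 2a*x = 0 => x* = (y - b)/(2a)
x* = (-1.4938 + 10)/(2*2) = 2.1266
f*(-1.4938) = (y-b)^2/(4a) = (-1.4938 + 10)^2/(4*2)
= 72.3554/8 = 9.0444


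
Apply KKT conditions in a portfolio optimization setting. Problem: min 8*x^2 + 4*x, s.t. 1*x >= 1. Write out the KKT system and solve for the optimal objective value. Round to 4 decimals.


Step 1: Try lambda = 0 (constraint inactive).
x_unc = -4/(2*8) = -0.25
Check: 1*-0.25 = -0.25 < 1 -- violated!
Step 2: Constraint must be active: 1*x = 1
x* = 1/1 = 1.0
lambda = (2*8*1.0 + 4)/1 = 20.0
Step 3: Compute optimal value.
f(x*) = 8*1.0^2 + 4*1.0 = 12.0


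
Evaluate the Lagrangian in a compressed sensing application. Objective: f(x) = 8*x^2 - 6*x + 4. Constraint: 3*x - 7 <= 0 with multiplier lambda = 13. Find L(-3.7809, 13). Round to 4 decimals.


Step 1: Evaluate f(x).
f(-3.7809) = 8*(-3.7809)^2 - 6*(-3.7809) + 4 = 141.047
Step 2: Evaluate g(x).
g(-3.7809) = 3*-3.7809 - 7 = -18.3427
Step 3: Compute Lagrangian.
L = 141.047 + 13*-18.3427 = -97.4081


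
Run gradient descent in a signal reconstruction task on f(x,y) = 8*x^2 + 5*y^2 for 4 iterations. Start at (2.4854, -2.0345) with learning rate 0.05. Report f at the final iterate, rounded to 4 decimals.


Gradient descent on f(x,y) = 8*x^2 + 5*y^2.
Starting point: (2.4854, -2.0345), alpha = 0.05
Step 1: grad_x = 2*8*2.4854 = 39.7664, grad_y = 2*5*-2.0345 = -20.345
  x_1 = 2.4854 - 0.05*39.7664 = 0.4971
  y_1 = -2.0345 - 0.05*-20.345 = -1.0173
Step 2: grad_x = 2*8*0.4971 = 7.9533, grad_y = 2*5*-1.0173 = -10.1725
  x_2 = 0.4971 - 0.05*7.9533 = 0.0994
  y_2 = -1.0173 - 0.05*-10.1725 = -0.5086
Step 3: grad_x = 2*8*0.0994 = 1.5907, grad_y = 2*5*-0.5086 = -5.0863
  x_3 = 0.0994 - 0.05*1.5907 = 0.0199
  y_3 = -0.5086 - 0.05*-5.0863 = -0.2543
Step 4: grad_x = 2*8*0.0199 = 0.3181, grad_y = 2*5*-0.2543 = -2.5431
  x_4 = 0.0199 - 0.05*0.3181 = 0.004
  y_4 = -0.2543 - 0.05*-2.5431 = -0.1272
f(0.004, -0.1272) = 8*0.004^2 + 5*(-0.1272)^2 = 0.081


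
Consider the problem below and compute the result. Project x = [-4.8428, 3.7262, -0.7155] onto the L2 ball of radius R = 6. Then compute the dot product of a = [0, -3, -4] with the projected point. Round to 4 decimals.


Step 1: Compute ||x|| (intermediates to 6 decimals).
||x|| = sqrt((-4.8428)^2 + 3.7262^2 + (-0.7155)^2) = 6.152172
Step 2: Project.
Since ||x|| > R, scale = R/||x|| = 6/6.152172 = 0.975265, proj(x) = scale * x
proj(x) = [-4.723013, 3.634032, -0.697802]
Step 3: Dot product.
a^T * proj(x) = 0*(-4.723013) - 3*3.634032 - 4*(-0.697802) = -8.1109


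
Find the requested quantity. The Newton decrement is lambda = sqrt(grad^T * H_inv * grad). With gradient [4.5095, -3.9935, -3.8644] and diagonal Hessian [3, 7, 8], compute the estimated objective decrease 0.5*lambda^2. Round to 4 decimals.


Step 1: H is diagonal, so H^(-1) * g = [1.5032, -0.5705, -0.4831].
Step 2: g^T H^(-1) g = sum_i g_i^2 / H_ii
  = (4.5095)^2/3 + (-3.9935)^2/7 + (-3.8644)^2/8
  = 6.7785 + 2.2783 + 1.8667 = 10.9235
Step 3: Objective decrease = 0.5 * g^T H^(-1) g = 5.4618


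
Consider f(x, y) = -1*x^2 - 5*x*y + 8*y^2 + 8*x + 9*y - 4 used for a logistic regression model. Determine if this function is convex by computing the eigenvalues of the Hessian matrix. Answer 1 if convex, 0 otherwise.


The Hessian of f(x,y) = -1*x^2 - 5*x*y + 8*y^2 + 8*x + 9*y - 4 is:
H = [[-2, -5], [-5, 16]]
Trace = -2 + 16 = 14
Determinant = -2*16 - (-5)^2 = -57
Discriminant = (14)^2 - 4*-57 = 424.0
Eigenvalues: lambda_1 = -3.2956, lambda_2 = 17.2956
The function is not convex.

0


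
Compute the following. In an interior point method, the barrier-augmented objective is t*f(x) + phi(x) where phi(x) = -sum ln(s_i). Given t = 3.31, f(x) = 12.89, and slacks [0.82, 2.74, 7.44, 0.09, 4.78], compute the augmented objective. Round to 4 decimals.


Step 1: Compute log-barrier.
ln values: [-0.1985, 1.008, 2.0069, -2.4079, 1.5644]
phi = -(-0.1985 + 1.008 + 2.0069 - 2.4079 + 1.5644) = -1.9729
Step 2: Compute augmented objective.
t*f(x) = 3.31*12.89 = 42.6659
Total = 42.6659 - 1.9729 = 40.693


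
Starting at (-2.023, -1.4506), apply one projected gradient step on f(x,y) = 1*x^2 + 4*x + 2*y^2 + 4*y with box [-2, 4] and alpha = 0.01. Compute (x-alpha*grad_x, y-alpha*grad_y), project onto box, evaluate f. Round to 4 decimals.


Step 1: Compute gradient at (-2.023, -1.4506).
grad_x = 2*1*-2.023 + 4 = -0.046
grad_y = 2*2*-1.4506 + 4 = -1.8024
Step 2: Gradient step.
x_raw = -2.023 - 0.01*-0.046 = -2.0225
y_raw = -1.4506 - 0.01*-1.8024 = -1.4326
Step 3: Project onto [-2, 4].
x_proj = clip(-2.0225) = -2.0
y_proj = clip(-1.4326) = -1.4326
Step 4: Evaluate f.
f(-2.0, -1.4326) = -5.6258


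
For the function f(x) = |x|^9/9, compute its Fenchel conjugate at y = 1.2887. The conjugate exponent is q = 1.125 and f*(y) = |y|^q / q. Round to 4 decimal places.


The conjugate exponent q satisfies 1/p + 1/q = 1.
p = 9, so q = 9/(9 - 1) = 1.125
|y|^q = 1.2887^1.125 = 1.3302
f*(1.2887) = 1.3302 / 1.125 = 1.1824


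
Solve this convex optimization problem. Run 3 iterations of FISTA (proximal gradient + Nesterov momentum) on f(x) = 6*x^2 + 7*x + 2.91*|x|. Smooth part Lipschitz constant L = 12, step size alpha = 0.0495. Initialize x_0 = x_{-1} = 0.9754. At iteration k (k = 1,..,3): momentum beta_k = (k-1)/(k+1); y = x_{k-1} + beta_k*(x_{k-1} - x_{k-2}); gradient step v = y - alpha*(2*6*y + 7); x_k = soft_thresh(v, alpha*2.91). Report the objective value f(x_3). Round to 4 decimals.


FISTA on f(x) = 6*x^2 + 7*x + 2.91*|x|
L = 12, alpha = 0.0495
Iteration 1: beta = 0.0, y = 0.9754 + 0.0*(0.9754 - 0.9754) = 0.9754
  grad(y) = 18.7048, v = y - alpha*grad = 0.0495
  prox(v) = soft_thresh(0.0495, 0.144) = 0.0
Iteration 2: beta = 0.3333, y = 0.0 + 0.3333*(0.0 - 0.9754) = -0.3251
  grad(y) = 3.0984, v = y - alpha*grad = -0.4785
  prox(v) = soft_thresh(-0.4785, 0.144) = -0.3345
Iteration 3: beta = 0.5, y = -0.3345 + 0.5*(-0.3345 - 0.0) = -0.5017
  grad(y) = 0.9797, v = y - alpha*grad = -0.5502
  prox(v) = soft_thresh(-0.5502, 0.144) = -0.4061
f(x_3) = 6*(-0.4061)^2 + 7*(-0.4061) + 2.91*|-0.4061| = -0.6714


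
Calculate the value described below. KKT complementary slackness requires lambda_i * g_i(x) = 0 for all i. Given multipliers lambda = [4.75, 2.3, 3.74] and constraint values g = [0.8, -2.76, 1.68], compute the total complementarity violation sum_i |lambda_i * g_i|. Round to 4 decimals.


KKT complementary slackness check:
lambda_1 * g_1 = 4.75 * 0.8 = 3.8
lambda_2 * g_2 = 2.3 * -2.76 = -6.348
lambda_3 * g_3 = 3.74 * 1.68 = 6.2832
Total violation = 3.8 + 6.348 + 6.2832 = 16.4312


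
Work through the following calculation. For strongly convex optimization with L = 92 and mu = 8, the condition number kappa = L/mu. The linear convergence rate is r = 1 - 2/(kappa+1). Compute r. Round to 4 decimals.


Step 1: Compute the condition number.
kappa = L/mu = 92/8 = 11.5
Step 2: Compute the convergence rate.
r = 1 - 2/(kappa + 1) = 1 - 2*mu/(L + mu) = (L - mu)/(L + mu) = 84/100 = 0.84
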